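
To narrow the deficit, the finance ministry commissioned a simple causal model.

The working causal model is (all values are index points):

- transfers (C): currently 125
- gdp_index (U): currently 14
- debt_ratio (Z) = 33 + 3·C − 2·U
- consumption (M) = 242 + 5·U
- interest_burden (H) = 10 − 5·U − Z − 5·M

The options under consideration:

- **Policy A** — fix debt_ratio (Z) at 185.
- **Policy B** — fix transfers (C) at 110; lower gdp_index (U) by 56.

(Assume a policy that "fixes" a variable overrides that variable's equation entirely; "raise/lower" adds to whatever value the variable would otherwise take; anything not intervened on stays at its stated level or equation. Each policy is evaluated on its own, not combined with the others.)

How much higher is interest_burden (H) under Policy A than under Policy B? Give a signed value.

-1418

Policy A (Z := 185):
  C = 125
  U = 14
  Z = 185
  M = 242 + 5·14 = 312
  H = 10 − 5·14 − 185 − 5·312 = -1805
Policy B (C := 110, U − 56):
  C = 110
  U = 14 − 56 = -42
  Z = 33 + 3·110 − 2·(-42) = 447
  M = 242 + 5·(-42) = 32
  H = 10 − 5·(-42) − 447 − 5·32 = -387
H: -1805 − (-387) = -1418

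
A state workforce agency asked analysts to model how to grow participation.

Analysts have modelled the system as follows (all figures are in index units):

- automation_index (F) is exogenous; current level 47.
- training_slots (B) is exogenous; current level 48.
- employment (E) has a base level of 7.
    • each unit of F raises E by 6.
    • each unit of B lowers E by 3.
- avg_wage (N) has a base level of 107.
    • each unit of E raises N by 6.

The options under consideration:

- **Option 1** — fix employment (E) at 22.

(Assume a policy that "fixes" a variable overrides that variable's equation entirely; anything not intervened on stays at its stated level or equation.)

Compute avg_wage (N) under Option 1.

239

Option 1 (E := 22):
  F = 47
  B = 48
  E = 22
  N = 107 + 6·22 = 239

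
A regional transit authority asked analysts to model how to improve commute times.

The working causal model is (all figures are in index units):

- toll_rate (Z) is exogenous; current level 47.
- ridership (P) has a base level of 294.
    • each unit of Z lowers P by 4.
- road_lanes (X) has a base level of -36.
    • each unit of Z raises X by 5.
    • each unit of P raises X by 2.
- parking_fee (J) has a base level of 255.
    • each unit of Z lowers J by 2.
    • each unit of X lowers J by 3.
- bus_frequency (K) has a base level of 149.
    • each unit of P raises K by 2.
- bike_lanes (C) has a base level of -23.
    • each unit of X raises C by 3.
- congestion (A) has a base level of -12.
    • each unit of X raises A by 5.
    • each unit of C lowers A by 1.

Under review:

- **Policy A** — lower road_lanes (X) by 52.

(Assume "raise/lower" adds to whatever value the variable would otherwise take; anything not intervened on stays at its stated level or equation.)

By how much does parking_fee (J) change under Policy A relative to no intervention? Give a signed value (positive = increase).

Baseline:
  Z = 47
  P = 294 − 4·47 = 106
  X = -36 + 5·47 + 2·106 = 411
  J = 255 − 2·47 − 3·411 = -1072
Policy A (X − 52):
  Z = 47
  P = 294 − 4·47 = 106
  X = -36 + 5·47 + 2·106 (−52 from intervention) = 359
  J = 255 − 2·47 − 3·359 = -916
Change in J: -916 − (-1072) = 156

156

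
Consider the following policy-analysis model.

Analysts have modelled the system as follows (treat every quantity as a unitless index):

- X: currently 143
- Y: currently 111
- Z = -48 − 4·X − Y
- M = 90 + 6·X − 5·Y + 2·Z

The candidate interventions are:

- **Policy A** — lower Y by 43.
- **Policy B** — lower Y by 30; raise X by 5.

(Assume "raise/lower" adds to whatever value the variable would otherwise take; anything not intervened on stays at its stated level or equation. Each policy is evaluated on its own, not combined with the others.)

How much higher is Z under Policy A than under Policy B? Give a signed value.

33

Policy A (Y − 43):
  X = 143
  Y = 111 − 43 = 68
  Z = -48 − 4·143 − 68 = -688
Policy B (Y − 30, X + 5):
  X = 143 + 5 = 148
  Y = 111 − 30 = 81
  Z = -48 − 4·148 − 81 = -721
Z: -688 − (-721) = 33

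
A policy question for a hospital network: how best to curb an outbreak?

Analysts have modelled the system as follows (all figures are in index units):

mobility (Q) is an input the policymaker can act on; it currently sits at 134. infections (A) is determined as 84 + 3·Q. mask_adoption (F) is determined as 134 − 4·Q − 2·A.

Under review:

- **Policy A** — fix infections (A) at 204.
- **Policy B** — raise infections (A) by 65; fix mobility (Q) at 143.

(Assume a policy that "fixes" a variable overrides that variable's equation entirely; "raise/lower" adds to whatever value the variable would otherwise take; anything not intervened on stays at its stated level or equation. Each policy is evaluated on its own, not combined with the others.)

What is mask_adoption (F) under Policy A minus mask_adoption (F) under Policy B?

784

Policy A (A := 204):
  Q = 134
  A = 204
  F = 134 − 4·134 − 2·204 = -810
Policy B (A + 65, Q := 143):
  Q = 143
  A = 84 + 3·143 (+65 from intervention) = 578
  F = 134 − 4·143 − 2·578 = -1594
F: -810 − (-1594) = 784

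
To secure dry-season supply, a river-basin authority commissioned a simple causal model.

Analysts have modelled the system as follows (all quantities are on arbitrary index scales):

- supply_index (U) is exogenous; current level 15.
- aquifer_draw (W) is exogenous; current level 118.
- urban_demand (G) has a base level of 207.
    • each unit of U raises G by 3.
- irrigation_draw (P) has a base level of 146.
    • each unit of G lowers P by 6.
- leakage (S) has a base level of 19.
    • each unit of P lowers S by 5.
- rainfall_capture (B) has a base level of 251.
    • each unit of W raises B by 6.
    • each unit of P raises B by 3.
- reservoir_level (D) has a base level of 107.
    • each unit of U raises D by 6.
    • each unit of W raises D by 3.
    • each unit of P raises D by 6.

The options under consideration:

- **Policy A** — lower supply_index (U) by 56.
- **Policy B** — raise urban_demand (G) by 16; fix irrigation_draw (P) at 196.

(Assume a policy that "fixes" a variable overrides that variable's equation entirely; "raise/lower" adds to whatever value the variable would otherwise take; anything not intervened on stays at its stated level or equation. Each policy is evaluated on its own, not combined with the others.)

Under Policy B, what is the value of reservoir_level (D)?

1727

Policy B (G + 16, P := 196):
  U = 15
  W = 118
  G = 207 + 3·15 (+16 from intervention) = 268
  P = 196
  D = 107 + 6·15 + 3·118 + 6·196 = 1727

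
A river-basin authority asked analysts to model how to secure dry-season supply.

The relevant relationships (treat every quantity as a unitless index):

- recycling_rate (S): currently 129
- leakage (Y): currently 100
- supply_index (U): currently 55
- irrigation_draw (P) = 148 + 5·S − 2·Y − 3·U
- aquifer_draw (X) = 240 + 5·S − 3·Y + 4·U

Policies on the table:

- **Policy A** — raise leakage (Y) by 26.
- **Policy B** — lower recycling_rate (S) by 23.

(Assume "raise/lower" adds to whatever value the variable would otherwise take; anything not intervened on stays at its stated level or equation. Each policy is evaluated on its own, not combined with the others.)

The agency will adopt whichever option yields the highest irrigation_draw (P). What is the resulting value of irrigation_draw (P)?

376

Policy A (Y + 26):
  S = 129
  Y = 100 + 26 = 126
  U = 55
  P = 148 + 5·129 − 2·126 − 3·55 = 376
Policy B (S − 23):
  S = 129 − 23 = 106
  Y = 100
  U = 55
  P = 148 + 5·106 − 2·100 − 3·55 = 313
Comparing — Policy A: P=376, Policy B: P=313. Highest is 376 (Policy A).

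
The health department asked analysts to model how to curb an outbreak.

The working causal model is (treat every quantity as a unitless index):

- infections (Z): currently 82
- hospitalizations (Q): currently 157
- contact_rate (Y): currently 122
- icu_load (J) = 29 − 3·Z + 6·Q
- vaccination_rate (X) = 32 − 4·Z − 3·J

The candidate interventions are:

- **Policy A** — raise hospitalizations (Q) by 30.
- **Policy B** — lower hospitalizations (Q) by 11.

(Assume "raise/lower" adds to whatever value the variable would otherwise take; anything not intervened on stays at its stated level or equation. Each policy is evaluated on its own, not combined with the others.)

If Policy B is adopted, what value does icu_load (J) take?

Policy B (Q − 11):
  Z = 82
  Q = 157 − 11 = 146
  J = 29 − 3·82 + 6·146 = 659

659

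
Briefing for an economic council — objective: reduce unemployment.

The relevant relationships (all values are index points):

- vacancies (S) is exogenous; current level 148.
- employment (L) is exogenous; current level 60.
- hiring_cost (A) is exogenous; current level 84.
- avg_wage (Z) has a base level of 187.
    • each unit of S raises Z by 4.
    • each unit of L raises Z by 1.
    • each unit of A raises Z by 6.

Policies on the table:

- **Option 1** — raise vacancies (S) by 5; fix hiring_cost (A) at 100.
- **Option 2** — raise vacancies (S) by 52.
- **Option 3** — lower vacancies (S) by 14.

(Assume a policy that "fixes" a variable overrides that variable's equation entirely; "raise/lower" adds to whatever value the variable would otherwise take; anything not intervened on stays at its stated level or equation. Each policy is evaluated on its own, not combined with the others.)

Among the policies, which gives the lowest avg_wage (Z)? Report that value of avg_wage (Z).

1287

Option 1 (S + 5, A := 100):
  S = 148 + 5 = 153
  L = 60
  A = 100
  Z = 187 + 4·153 + 60 + 6·100 = 1459
Option 2 (S + 52):
  S = 148 + 52 = 200
  L = 60
  A = 84
  Z = 187 + 4·200 + 60 + 6·84 = 1551
Option 3 (S − 14):
  S = 148 − 14 = 134
  L = 60
  A = 84
  Z = 187 + 4·134 + 60 + 6·84 = 1287
Comparing — Option 1: Z=1459, Option 2: Z=1551, Option 3: Z=1287. Lowest is 1287 (Option 3).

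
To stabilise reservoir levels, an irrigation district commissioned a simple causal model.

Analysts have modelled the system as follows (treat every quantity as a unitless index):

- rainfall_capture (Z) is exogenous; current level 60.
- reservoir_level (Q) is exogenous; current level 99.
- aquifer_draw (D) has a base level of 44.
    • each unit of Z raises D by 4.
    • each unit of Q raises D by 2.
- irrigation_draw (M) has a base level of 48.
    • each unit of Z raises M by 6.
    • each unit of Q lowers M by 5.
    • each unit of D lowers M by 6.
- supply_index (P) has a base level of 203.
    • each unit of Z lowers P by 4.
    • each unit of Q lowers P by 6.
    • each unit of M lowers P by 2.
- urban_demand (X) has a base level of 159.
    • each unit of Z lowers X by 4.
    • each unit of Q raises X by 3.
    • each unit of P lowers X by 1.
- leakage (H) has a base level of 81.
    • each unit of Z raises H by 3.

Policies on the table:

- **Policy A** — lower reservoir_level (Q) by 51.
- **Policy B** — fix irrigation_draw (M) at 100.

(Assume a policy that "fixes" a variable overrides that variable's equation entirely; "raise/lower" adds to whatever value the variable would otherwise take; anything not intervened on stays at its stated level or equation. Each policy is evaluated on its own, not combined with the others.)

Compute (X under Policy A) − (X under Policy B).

Policy A (Q − 51):
  Z = 60
  Q = 99 − 51 = 48
  D = 44 + 4·60 + 2·48 = 380
  M = 48 + 6·60 − 5·48 − 6·380 = -2112
  P = 203 − 4·60 − 6·48 − 2·(-2112) = 3899
  X = 159 − 4·60 + 3·48 − 3899 = -3836
Policy B (M := 100):
  Z = 60
  Q = 99
  D = 44 + 4·60 + 2·99 = 482
  M = 100
  P = 203 − 4·60 − 6·99 − 2·100 = -831
  X = 159 − 4·60 + 3·99 − (-831) = 1047
X: -3836 − 1047 = -4883

-4883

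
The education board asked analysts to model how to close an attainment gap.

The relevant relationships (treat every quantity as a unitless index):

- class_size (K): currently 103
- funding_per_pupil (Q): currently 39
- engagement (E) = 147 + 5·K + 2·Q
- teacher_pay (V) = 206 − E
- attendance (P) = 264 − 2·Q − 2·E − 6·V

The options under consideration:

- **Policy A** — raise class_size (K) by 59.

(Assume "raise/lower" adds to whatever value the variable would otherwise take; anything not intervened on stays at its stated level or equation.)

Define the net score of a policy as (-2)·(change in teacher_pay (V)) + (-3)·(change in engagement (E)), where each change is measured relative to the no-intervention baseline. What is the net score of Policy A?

Baseline:
  K = 103
  Q = 39
  E = 147 + 5·103 + 2·39 = 740
  V = 206 − 740 = -534
Policy A (K + 59):
  K = 103 + 59 = 162
  Q = 39
  E = 147 + 5·162 + 2·39 = 1035
  V = 206 − 1035 = -829
ΔV = -829 − (-534) = -295; ΔE = 1035 − 740 = 295
Score = (-2)·(-295) + (-3)·295 = -295

-295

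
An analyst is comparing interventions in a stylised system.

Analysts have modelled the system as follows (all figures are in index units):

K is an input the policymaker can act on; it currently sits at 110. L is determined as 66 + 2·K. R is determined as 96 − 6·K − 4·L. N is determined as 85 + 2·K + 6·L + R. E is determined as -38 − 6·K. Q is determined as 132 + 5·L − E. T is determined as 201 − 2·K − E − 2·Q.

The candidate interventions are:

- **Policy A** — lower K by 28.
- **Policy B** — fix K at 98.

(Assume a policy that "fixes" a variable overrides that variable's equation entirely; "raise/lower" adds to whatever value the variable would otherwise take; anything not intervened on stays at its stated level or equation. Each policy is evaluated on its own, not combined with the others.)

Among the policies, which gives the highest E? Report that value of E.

Policy A (K − 28):
  K = 110 − 28 = 82
  E = -38 − 6·82 = -530
Policy B (K := 98):
  K = 98
  E = -38 − 6·98 = -626
Comparing — Policy A: E=-530, Policy B: E=-626. Highest is -530 (Policy A).

-530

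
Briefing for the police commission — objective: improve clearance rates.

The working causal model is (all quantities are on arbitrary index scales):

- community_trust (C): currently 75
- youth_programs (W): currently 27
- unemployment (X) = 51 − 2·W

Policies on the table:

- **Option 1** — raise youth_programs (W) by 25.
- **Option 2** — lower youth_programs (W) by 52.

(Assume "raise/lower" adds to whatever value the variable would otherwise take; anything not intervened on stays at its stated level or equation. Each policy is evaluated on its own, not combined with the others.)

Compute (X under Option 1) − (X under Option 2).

-154

Option 1 (W + 25):
  W = 27 + 25 = 52
  X = 51 − 2·52 = -53
Option 2 (W − 52):
  W = 27 − 52 = -25
  X = 51 − 2·(-25) = 101
X: -53 − 101 = -154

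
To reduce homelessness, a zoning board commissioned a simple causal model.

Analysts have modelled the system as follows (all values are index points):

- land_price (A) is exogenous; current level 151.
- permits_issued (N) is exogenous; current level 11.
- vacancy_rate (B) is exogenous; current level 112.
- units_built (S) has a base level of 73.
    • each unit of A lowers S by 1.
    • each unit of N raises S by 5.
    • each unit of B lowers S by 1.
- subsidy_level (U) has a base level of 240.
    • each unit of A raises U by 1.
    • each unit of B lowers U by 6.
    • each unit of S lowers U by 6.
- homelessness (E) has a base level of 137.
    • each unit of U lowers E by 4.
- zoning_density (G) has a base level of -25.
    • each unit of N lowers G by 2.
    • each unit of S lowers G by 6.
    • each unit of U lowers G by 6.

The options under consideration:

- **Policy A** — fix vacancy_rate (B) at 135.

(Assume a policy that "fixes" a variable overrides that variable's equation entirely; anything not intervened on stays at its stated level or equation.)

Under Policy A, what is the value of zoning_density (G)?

-2273

Policy A (B := 135):
  A = 151
  N = 11
  B = 135
  S = 73 − 151 + 5·11 − 135 = -158
  U = 240 + 151 − 6·135 − 6·(-158) = 529
  G = -25 − 2·11 − 6·(-158) − 6·529 = -2273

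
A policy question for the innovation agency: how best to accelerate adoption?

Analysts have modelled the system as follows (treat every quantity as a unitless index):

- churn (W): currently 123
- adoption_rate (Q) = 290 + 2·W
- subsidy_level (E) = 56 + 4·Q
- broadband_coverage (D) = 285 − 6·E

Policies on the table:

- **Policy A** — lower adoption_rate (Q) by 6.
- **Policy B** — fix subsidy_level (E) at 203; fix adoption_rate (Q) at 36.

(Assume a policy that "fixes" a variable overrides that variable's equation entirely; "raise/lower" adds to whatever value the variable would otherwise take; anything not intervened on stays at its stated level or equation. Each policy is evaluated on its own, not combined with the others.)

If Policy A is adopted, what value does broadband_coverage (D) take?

-12771

Policy A (Q − 6):
  W = 123
  Q = 290 + 2·123 (−6 from intervention) = 530
  E = 56 + 4·530 = 2176
  D = 285 − 6·2176 = -12771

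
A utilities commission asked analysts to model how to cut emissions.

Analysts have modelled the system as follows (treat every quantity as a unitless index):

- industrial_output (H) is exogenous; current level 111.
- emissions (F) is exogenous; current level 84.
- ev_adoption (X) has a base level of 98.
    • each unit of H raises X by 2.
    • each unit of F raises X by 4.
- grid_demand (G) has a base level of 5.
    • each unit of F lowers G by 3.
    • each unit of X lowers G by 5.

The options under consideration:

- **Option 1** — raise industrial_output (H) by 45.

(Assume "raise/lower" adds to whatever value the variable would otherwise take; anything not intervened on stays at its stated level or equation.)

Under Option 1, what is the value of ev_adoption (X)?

Option 1 (H + 45):
  H = 111 + 45 = 156
  F = 84
  X = 98 + 2·156 + 4·84 = 746

746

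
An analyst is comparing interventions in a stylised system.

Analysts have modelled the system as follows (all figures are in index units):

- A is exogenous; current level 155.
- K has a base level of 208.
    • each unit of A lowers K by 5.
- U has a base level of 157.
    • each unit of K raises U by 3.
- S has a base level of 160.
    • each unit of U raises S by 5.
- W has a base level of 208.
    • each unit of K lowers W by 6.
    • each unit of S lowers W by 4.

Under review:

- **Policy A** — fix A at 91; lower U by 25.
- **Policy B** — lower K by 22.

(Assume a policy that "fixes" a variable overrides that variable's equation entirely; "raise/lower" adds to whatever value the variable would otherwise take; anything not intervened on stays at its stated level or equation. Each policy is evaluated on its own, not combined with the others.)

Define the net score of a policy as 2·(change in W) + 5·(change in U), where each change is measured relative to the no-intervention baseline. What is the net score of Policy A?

Baseline:
  A = 155
  K = 208 − 5·155 = -567
  U = 157 + 3·(-567) = -1544
  S = 160 + 5·(-1544) = -7560
  W = 208 − 6·(-567) − 4·(-7560) = 33850
Policy A (A := 91, U − 25):
  A = 91
  K = 208 − 5·91 = -247
  U = 157 + 3·(-247) (−25 from intervention) = -609
  S = 160 + 5·(-609) = -2885
  W = 208 − 6·(-247) − 4·(-2885) = 13230
ΔW = 13230 − 33850 = -20620; ΔU = -609 − (-1544) = 935
Score = 2·(-20620) + 5·935 = -36565

-36565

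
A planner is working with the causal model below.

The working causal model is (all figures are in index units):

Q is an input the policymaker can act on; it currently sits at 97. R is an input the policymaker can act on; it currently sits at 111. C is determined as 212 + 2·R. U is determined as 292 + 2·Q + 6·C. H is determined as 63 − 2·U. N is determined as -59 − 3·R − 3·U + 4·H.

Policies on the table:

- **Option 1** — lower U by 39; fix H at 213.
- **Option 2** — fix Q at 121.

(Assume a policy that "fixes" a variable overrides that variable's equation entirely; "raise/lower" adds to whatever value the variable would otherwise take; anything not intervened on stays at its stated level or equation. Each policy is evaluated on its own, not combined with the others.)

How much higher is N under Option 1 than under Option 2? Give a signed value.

25965

Option 1 (U − 39, H := 213):
  Q = 97
  R = 111
  C = 212 + 2·111 = 434
  U = 292 + 2·97 + 6·434 (−39 from intervention) = 3051
  H = 213
  N = -59 − 3·111 − 3·3051 + 4·213 = -8693
Option 2 (Q := 121):
  Q = 121
  R = 111
  C = 212 + 2·111 = 434
  U = 292 + 2·121 + 6·434 = 3138
  H = 63 − 2·3138 = -6213
  N = -59 − 3·111 − 3·3138 + 4·(-6213) = -34658
N: -8693 − (-34658) = 25965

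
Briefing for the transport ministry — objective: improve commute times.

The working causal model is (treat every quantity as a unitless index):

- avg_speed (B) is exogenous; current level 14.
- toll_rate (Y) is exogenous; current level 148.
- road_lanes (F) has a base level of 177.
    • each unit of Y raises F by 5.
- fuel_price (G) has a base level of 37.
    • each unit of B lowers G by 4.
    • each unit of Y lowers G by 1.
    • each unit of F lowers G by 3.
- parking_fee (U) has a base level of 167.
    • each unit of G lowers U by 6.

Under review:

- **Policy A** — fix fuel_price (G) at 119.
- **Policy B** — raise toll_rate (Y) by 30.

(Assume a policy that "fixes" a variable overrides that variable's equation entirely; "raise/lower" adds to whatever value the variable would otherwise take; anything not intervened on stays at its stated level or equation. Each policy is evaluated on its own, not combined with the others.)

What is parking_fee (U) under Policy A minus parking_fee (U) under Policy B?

-21102

Policy A (G := 119):
  B = 14
  Y = 148
  F = 177 + 5·148 = 917
  G = 119
  U = 167 − 6·119 = -547
Policy B (Y + 30):
  B = 14
  Y = 148 + 30 = 178
  F = 177 + 5·178 = 1067
  G = 37 − 4·14 − 178 − 3·1067 = -3398
  U = 167 − 6·(-3398) = 20555
U: -547 − 20555 = -21102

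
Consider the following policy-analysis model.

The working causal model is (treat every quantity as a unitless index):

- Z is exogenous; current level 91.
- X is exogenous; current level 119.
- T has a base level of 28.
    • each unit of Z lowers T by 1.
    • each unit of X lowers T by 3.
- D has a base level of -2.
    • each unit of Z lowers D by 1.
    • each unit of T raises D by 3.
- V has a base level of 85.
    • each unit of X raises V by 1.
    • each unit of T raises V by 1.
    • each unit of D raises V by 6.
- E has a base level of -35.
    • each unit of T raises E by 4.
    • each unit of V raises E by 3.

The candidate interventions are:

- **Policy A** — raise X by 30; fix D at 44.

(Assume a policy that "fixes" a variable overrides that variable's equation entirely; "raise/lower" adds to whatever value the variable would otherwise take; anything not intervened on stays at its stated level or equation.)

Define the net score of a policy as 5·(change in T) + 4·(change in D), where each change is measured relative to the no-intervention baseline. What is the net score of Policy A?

5138

Baseline:
  Z = 91
  X = 119
  T = 28 − 91 − 3·119 = -420
  D = -2 − 91 + 3·(-420) = -1353
Policy A (X + 30, D := 44):
  Z = 91
  X = 119 + 30 = 149
  T = 28 − 91 − 3·149 = -510
  D = 44
ΔT = -510 − (-420) = -90; ΔD = 44 − (-1353) = 1397
Score = 5·(-90) + 4·1397 = 5138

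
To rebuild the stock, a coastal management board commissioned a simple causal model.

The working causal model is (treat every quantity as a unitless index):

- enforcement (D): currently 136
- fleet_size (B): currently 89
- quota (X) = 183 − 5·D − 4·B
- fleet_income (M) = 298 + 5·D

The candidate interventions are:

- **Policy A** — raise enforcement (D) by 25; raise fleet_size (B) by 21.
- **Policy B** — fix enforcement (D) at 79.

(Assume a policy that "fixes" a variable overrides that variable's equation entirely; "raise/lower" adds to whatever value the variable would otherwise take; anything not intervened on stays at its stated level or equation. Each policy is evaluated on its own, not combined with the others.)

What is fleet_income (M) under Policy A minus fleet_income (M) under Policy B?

410

Policy A (D + 25, B + 21):
  D = 136 + 25 = 161
  M = 298 + 5·161 = 1103
Policy B (D := 79):
  D = 79
  M = 298 + 5·79 = 693
M: 1103 − 693 = 410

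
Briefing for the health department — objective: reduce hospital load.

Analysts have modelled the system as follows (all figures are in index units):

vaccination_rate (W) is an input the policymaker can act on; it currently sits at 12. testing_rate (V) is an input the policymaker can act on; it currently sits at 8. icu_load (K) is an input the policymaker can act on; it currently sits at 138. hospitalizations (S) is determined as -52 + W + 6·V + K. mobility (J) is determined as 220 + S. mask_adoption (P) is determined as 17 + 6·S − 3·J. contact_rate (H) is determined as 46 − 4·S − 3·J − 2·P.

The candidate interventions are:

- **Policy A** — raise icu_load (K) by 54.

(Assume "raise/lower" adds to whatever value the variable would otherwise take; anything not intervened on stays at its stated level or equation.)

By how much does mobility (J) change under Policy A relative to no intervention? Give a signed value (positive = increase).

54

Baseline:
  W = 12
  V = 8
  K = 138
  S = -52 + 12 + 6·8 + 138 = 146
  J = 220 + 146 = 366
Policy A (K + 54):
  W = 12
  V = 8
  K = 138 + 54 = 192
  S = -52 + 12 + 6·8 + 192 = 200
  J = 220 + 200 = 420
Change in J: 420 − 366 = 54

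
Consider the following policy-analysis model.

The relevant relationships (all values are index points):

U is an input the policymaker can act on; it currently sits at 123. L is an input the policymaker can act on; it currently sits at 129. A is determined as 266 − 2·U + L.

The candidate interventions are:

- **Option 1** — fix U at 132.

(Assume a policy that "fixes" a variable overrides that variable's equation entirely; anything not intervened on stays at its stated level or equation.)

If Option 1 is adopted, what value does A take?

Option 1 (U := 132):
  U = 132
  L = 129
  A = 266 − 2·132 + 129 = 131

131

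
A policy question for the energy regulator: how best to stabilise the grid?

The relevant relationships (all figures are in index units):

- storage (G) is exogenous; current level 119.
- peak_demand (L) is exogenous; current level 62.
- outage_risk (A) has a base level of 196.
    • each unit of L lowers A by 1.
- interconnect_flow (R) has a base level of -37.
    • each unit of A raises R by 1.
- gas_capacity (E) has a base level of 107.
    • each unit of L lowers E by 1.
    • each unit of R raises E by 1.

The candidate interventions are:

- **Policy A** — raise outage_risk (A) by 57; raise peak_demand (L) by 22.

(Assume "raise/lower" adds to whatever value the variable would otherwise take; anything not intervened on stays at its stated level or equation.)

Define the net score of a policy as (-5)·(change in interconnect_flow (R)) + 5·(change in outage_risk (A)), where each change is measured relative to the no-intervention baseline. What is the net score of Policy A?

0

Baseline:
  L = 62
  A = 196 − 62 = 134
  R = -37 + 134 = 97
Policy A (A + 57, L + 22):
  L = 62 + 22 = 84
  A = 196 − 84 (+57 from intervention) = 169
  R = -37 + 169 = 132
ΔR = 132 − 97 = 35; ΔA = 169 − 134 = 35
Score = (-5)·35 + 5·35 = 0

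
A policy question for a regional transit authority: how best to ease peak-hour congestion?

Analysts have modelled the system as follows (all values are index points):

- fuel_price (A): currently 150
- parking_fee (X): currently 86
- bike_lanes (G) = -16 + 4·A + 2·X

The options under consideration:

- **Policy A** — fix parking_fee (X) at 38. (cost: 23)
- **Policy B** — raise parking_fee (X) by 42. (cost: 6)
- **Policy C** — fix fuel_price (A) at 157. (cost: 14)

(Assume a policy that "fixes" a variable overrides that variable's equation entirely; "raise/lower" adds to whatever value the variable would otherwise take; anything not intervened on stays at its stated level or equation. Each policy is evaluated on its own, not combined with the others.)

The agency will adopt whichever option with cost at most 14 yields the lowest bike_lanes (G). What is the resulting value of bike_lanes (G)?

784

Policy B (X + 42):
  A = 150
  X = 86 + 42 = 128
  G = -16 + 4·150 + 2·128 = 840
Policy C (A := 157):
  A = 157
  X = 86
  G = -16 + 4·157 + 2·86 = 784
Comparing — Policy B: G=840, Policy C: G=784. Lowest is 784 (Policy C).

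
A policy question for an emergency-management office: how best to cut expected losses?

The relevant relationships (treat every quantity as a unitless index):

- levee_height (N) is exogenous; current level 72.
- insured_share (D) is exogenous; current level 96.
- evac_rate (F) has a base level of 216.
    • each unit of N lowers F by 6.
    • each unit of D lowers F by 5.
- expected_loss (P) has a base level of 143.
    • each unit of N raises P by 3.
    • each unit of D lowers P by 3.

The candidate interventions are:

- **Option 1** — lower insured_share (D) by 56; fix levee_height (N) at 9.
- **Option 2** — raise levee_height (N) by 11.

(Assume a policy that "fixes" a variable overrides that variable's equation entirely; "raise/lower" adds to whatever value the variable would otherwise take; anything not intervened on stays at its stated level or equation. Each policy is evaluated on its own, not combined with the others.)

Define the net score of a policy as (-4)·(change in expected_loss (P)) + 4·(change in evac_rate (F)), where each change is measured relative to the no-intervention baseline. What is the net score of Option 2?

Baseline:
  N = 72
  D = 96
  F = 216 − 6·72 − 5·96 = -696
  P = 143 + 3·72 − 3·96 = 71
Option 2 (N + 11):
  N = 72 + 11 = 83
  D = 96
  F = 216 − 6·83 − 5·96 = -762
  P = 143 + 3·83 − 3·96 = 104
ΔP = 104 − 71 = 33; ΔF = -762 − (-696) = -66
Score = (-4)·33 + 4·(-66) = -396

-396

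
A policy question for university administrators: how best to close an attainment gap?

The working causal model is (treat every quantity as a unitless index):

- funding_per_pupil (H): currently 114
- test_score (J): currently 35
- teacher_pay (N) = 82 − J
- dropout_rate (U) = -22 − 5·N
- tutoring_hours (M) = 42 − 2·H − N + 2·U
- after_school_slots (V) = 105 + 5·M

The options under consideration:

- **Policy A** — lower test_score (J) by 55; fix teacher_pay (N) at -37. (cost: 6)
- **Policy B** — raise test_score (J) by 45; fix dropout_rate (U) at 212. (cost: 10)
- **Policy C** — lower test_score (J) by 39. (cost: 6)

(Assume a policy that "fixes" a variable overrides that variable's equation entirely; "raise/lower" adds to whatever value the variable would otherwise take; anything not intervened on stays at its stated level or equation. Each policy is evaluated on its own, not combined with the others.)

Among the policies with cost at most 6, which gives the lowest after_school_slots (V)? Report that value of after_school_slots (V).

Policy A (J − 55, N := -37):
  H = 114
  J = 35 − 55 = -20
  N = -37
  U = -22 − 5·(-37) = 163
  M = 42 − 2·114 − (-37) + 2·163 = 177
  V = 105 + 5·177 = 990
Policy C (J − 39):
  H = 114
  J = 35 − 39 = -4
  N = 82 − (-4) = 86
  U = -22 − 5·86 = -452
  M = 42 − 2·114 − 86 + 2·(-452) = -1176
  V = 105 + 5·(-1176) = -5775
Comparing — Policy A: V=990, Policy C: V=-5775. Lowest is -5775 (Policy C).

-5775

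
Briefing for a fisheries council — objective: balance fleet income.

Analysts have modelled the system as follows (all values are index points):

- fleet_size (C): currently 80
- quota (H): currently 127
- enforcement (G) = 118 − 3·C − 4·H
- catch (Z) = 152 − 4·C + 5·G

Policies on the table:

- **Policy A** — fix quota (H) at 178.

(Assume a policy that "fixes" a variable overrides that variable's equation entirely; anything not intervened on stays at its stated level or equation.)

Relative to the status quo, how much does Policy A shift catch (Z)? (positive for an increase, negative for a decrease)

Baseline:
  C = 80
  H = 127
  G = 118 − 3·80 − 4·127 = -630
  Z = 152 − 4·80 + 5·(-630) = -3318
Policy A (H := 178):
  C = 80
  H = 178
  G = 118 − 3·80 − 4·178 = -834
  Z = 152 − 4·80 + 5·(-834) = -4338
Change in Z: -4338 − (-3318) = -1020

-1020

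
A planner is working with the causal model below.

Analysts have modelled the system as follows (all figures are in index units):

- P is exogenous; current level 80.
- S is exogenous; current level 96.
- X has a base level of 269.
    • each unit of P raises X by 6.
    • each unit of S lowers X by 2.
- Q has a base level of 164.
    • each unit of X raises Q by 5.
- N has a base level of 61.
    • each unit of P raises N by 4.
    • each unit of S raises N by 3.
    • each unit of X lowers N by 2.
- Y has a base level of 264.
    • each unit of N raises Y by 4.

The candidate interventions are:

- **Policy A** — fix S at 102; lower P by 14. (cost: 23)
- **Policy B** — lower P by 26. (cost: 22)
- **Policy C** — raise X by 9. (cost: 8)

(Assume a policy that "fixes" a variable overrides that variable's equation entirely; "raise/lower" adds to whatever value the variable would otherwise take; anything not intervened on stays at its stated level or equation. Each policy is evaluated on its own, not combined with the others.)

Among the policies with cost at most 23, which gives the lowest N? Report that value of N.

-463

Policy A (S := 102, P − 14):
  P = 80 − 14 = 66
  S = 102
  X = 269 + 6·66 − 2·102 = 461
  N = 61 + 4·66 + 3·102 − 2·461 = -291
Policy B (P − 26):
  P = 80 − 26 = 54
  S = 96
  X = 269 + 6·54 − 2·96 = 401
  N = 61 + 4·54 + 3·96 − 2·401 = -237
Policy C (X + 9):
  P = 80
  S = 96
  X = 269 + 6·80 − 2·96 (+9 from intervention) = 566
  N = 61 + 4·80 + 3·96 − 2·566 = -463
Comparing — Policy A: N=-291, Policy B: N=-237, Policy C: N=-463. Lowest is -463 (Policy C).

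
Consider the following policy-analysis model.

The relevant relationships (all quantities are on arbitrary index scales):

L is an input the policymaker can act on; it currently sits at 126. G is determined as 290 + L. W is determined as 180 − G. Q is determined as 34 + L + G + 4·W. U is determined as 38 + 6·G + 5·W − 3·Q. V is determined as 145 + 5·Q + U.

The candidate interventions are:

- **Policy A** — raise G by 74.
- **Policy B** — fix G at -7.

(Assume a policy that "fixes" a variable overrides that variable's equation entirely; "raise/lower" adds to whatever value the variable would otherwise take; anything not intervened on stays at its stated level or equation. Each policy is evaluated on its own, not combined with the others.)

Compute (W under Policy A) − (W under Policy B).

Policy A (G + 74):
  L = 126
  G = 290 + 126 (+74 from intervention) = 490
  W = 180 − 490 = -310
Policy B (G := -7):
  L = 126
  G = -7
  W = 180 − (-7) = 187
W: -310 − 187 = -497

-497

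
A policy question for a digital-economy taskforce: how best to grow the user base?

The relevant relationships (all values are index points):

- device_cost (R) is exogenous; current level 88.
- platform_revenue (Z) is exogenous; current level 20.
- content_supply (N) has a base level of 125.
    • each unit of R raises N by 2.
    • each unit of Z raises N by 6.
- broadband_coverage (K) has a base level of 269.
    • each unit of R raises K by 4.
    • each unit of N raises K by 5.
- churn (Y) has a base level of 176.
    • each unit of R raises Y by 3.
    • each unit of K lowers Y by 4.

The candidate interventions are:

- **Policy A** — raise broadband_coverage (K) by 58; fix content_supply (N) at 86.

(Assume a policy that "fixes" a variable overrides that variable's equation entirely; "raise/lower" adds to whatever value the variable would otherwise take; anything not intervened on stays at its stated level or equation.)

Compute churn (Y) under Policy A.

-3996

Policy A (K + 58, N := 86):
  R = 88
  Z = 20
  N = 86
  K = 269 + 4·88 + 5·86 (+58 from intervention) = 1109
  Y = 176 + 3·88 − 4·1109 = -3996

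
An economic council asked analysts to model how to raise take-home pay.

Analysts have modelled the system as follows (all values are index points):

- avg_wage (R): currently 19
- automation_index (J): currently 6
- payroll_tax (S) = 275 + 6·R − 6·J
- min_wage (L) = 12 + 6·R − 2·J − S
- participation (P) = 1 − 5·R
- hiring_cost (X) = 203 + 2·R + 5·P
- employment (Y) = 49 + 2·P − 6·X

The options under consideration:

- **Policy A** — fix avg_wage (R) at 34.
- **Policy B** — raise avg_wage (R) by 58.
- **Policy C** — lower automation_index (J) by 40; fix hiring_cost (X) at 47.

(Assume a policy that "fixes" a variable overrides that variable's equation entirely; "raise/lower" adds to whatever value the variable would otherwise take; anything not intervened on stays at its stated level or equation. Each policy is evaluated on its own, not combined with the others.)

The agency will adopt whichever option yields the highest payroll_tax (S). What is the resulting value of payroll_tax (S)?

701

Policy A (R := 34):
  R = 34
  J = 6
  S = 275 + 6·34 − 6·6 = 443
Policy B (R + 58):
  R = 19 + 58 = 77
  J = 6
  S = 275 + 6·77 − 6·6 = 701
Policy C (J − 40, X := 47):
  R = 19
  J = 6 − 40 = -34
  S = 275 + 6·19 − 6·(-34) = 593
Comparing — Policy A: S=443, Policy B: S=701, Policy C: S=593. Highest is 701 (Policy B).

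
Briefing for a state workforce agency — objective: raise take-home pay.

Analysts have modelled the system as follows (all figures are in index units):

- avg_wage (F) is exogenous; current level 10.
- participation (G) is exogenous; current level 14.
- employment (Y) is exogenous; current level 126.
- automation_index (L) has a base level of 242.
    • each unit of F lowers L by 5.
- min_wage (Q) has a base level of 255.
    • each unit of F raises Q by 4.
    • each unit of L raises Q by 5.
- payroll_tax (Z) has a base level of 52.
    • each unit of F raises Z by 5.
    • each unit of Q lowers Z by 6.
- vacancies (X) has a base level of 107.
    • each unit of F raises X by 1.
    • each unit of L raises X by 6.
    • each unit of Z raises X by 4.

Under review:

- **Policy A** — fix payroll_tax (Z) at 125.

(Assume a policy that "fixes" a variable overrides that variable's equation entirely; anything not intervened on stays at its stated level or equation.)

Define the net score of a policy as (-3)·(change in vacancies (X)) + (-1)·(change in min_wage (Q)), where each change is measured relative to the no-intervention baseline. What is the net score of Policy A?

-90636

Baseline:
  F = 10
  L = 242 − 5·10 = 192
  Q = 255 + 4·10 + 5·192 = 1255
  Z = 52 + 5·10 − 6·1255 = -7428
  X = 107 + 10 + 6·192 + 4·(-7428) = -28443
Policy A (Z := 125):
  F = 10
  L = 242 − 5·10 = 192
  Q = 255 + 4·10 + 5·192 = 1255
  Z = 125
  X = 107 + 10 + 6·192 + 4·125 = 1769
ΔX = 1769 − (-28443) = 30212; ΔQ = 1255 − 1255 = 0
Score = (-3)·30212 + (-1)·0 = -90636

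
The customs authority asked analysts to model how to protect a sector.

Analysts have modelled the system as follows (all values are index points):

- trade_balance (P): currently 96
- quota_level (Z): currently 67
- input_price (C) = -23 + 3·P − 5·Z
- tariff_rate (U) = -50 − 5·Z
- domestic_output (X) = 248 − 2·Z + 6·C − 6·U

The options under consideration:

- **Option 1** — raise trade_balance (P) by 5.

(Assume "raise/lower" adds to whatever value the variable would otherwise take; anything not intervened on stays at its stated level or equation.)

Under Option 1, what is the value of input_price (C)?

-55

Option 1 (P + 5):
  P = 96 + 5 = 101
  Z = 67
  C = -23 + 3·101 − 5·67 = -55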